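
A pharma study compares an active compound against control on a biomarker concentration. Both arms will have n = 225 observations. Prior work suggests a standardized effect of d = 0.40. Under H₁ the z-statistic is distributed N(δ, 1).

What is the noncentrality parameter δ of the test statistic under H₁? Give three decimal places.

δ = d·√(n/2) = 0.40 × √(225/2) = 4.2426

δ ≈ 4.243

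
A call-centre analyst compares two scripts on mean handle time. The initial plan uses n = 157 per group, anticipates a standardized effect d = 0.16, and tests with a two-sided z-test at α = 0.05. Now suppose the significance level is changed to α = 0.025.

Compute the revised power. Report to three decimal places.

δ = d·√(n/2) = 0.16 × √(157/2) = 1.4176 (unchanged). New critical value: z_{0.0125} = 2.241.
Revised power = Φ(δ − 2.241) + Φ(−δ − 2.241) = Φ(-0.824) + Φ(-3.659) = 0.2050 + 0.0001 = 0.2052.

Power ≈ 0.205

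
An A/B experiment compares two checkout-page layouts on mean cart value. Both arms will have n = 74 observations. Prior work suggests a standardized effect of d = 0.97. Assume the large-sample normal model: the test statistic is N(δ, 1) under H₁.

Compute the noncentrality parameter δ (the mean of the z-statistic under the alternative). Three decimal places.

The noncentrality parameter scales effect size by the design's sample-size factor: δ = d·√(n/2) = 0.97 × √(74/2) = 5.9003

δ ≈ 5.900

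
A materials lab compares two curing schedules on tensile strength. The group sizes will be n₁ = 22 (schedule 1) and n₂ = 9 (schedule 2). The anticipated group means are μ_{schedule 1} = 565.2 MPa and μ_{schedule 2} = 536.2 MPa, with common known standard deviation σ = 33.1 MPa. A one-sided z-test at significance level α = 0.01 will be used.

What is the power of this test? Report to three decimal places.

Standardized effect: d = |μ_{schedule 1} − μ_{schedule 2}| / σ = |565.2 − 536.2| / 33.1 = 0.8761
Noncentrality parameter: δ = d / √(1/n₁ + 1/n₂) = 0.8761 / √(1/22 + 1/9) = 2.2142
Critical value for a one-sided test at α = 0.01: z_α = 2.326.
Power = Φ(δ − 2.326) = Φ(-0.112) = 0.4554.

Power ≈ 0.455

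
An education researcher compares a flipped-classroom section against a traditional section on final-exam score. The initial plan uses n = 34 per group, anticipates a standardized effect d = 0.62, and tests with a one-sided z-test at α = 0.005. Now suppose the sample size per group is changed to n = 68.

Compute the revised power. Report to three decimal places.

Power ≈ 0.851

With n = 68 per group: δ = d·√(n/2) = 0.62 × √(68/2) = 3.6152. Critical value z_{0.005} = 2.576.
Revised power = P(Z > 2.576 − δ) = Φ(1.039) = 0.8507.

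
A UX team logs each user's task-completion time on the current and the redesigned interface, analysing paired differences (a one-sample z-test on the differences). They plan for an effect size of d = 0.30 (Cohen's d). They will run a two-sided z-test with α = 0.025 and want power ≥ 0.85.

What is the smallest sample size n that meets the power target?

n = 120

For power 0.85 need Φ(δ − z_{0.0125}) = 0.85, so δ = z_{0.0125} + z_{0.15} = 2.241 + 1.036 = 3.278.
(The Φ(−δ − z_{α/2}) term is vanishingly small for δ > 0 and is dropped in the standard sample-size formula.)
δ = d·√n ⇒ n = (δ/d)² = (3.278 / 0.30)² = 119.38.
Rounding up, n = 120.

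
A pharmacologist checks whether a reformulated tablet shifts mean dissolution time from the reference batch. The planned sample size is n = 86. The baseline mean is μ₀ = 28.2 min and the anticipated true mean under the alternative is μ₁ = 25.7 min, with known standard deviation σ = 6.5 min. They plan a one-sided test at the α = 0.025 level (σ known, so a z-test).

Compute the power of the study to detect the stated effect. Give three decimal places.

Power ≈ 0.946

Standardized effect: d = |μ₁ − μ₀| / σ = |25.7 − 28.2| / 6.5 = 0.3846
Noncentrality parameter: δ = d·√n = 0.3846 × √86 = 3.5668
Critical value for a one-sided test at α = 0.025: z_α = 1.960.
Power = Φ(δ − 1.960) = Φ(1.607) = 0.9460.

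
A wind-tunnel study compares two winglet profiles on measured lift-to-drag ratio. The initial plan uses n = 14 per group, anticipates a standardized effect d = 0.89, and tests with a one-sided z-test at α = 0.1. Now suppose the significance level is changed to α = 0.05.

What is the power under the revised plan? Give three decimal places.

δ = d·√(n/2) = 0.89 × √(14/2) = 2.3547 (unchanged). New critical value: z_{0.05} = 1.645.
Revised power = Φ(δ − 1.645) = Φ(0.710) = 0.7611.

Power ≈ 0.761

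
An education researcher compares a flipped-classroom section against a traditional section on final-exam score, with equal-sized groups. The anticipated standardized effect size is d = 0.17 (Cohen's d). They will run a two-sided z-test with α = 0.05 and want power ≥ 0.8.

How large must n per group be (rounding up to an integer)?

n = 544 per group

For power 0.8 need Φ(δ − z_{0.025}) = 0.8, so δ = z_{0.025} + z_{0.20} = 1.960 + 0.842 = 2.802.
(For δ > 0 the lower-tail rejection region contributes negligibly to power, so the one-term inversion is standard.)
δ = d·√(n/2) ⇒ n = 2(δ/d)² = 2 × (2.802 / 0.17)² = 543.18.
Rounding up, n = 544 per group.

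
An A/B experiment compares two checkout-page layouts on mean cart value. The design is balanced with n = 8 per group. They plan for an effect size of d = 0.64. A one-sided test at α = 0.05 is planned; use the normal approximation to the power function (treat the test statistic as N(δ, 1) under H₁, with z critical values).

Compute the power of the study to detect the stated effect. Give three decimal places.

Power ≈ 0.358

Noncentrality parameter: δ = d·√(n/2) = 0.64 × √(8/2) = 1.2800
Critical value for a one-sided test at α = 0.05: z_α = 1.645.
Power = Φ(δ − 1.645) = Φ(-0.365) = 0.3576.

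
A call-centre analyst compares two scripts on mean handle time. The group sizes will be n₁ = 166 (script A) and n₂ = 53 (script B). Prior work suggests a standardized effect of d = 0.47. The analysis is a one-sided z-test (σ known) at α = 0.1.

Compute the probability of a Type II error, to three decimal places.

β ≈ 0.045

Noncentrality parameter: δ = d / √(1/n₁ + 1/n₂) = 0.47 / √(1/166 + 1/53) = 2.9790
One-sided α = 0.1 → critical value z_{0.1} = 1.282.
Power = Φ(δ − 1.282) = Φ(1.697) = 0.9552.
Type II error: β = 1 − power = 1 − 0.9552 = 0.0448.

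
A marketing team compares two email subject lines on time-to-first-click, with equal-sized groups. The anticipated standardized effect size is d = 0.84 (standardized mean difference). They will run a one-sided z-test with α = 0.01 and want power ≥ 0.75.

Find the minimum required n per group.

For power 0.75 need Φ(δ − z_{0.01}) = 0.75, so δ = z_{0.01} + z_{0.25} = 2.326 + 0.674 = 3.001.
δ = d·√(n/2) ⇒ n = 2(δ/d)² = 2 × (3.001 / 0.84)² = 25.52.
Round up to the next whole unit.

n = 26 per group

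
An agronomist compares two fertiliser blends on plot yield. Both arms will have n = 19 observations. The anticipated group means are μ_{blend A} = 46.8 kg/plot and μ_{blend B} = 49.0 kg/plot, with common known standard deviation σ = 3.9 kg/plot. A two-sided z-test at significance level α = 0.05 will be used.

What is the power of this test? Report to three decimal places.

Power ≈ 0.413

Standardized effect: d = |μ_{blend A} − μ_{blend B}| / σ = |46.8 − 49.0| / 3.9 = 0.5641
Noncentrality parameter: δ = d·√(n/2) = 0.5641 × √(19/2) = 1.7387
Critical value for a two-sided test at α = 0.05: z_{α/2} = 1.960.
Power = Φ(δ − 1.960) + Φ(−δ − 1.960) = Φ(-0.221) + Φ(-3.699) = 0.4124 + 0.0001 = 0.4125.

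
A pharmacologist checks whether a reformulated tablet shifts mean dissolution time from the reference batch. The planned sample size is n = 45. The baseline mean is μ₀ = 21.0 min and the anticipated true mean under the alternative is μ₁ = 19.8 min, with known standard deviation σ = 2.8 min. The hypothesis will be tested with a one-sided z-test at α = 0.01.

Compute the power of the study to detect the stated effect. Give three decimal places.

Standardized effect: d = |μ₁ − μ₀| / σ = |19.8 − 21.0| / 2.8 = 0.4286
Noncentrality parameter: δ = d·√n = 0.4286 × √45 = 2.8749
One-sided α = 0.01 → critical value z_{0.01} = 2.326.
Power = Φ(δ − 2.326) = Φ(0.549) = 0.7084.

Power ≈ 0.708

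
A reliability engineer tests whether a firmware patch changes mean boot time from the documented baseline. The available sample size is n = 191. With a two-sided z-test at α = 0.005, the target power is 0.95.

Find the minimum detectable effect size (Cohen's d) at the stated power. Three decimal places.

d ≈ 0.322

Need Φ(δ − 2.807) = 0.95, so δ = 2.807 + 1.645 = 4.452.
(The second rejection-region term Φ(−δ − z_{α/2}) is negligible and dropped.)
δ = d·√n ⇒ d = δ/√n = 4.452/√191 = 0.3221.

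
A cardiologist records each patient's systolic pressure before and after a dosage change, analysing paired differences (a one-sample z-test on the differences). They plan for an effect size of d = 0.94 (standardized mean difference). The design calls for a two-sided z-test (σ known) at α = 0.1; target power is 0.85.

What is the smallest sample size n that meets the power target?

For power 0.85 need Φ(δ − z_{0.05}) = 0.85, so δ = z_{0.05} + z_{0.15} = 1.645 + 1.036 = 2.681.
(The Φ(−δ − z_{α/2}) term is vanishingly small for δ > 0 and is dropped in the standard sample-size formula.)
δ = d·√n ⇒ n = (δ/d)² = (2.681 / 0.94)² = 8.14.
Rounding up, n = 9.

n = 9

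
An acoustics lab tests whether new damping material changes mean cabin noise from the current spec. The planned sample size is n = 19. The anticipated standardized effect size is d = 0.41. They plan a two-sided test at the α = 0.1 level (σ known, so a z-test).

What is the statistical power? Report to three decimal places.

Power ≈ 0.557

Noncentrality parameter: δ = d·√n = 0.41 × √19 = 1.7871
Critical value for a two-sided test at α = 0.1: z_{α/2} = 1.645.
Power = Φ(δ − 1.645) + Φ(−δ − 1.645) = Φ(0.142) + Φ(-3.432) = 0.5566 + 0.0003 = 0.5569.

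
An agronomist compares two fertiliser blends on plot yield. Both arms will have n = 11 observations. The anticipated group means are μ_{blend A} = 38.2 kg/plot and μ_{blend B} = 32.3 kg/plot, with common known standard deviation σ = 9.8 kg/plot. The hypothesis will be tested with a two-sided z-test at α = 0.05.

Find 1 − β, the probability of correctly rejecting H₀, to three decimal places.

Power ≈ 0.292

Standardized effect: d = |μ_{blend A} − μ_{blend B}| / σ = |38.2 − 32.3| / 9.8 = 0.6020
Noncentrality parameter: δ = d·√(n/2) = 0.6020 × √(11/2) = 1.4119
Two-sided α = 0.05 → critical value z_{0.025} = 1.960.
Power = Φ(δ − 1.960) + Φ(−δ − 1.960) = Φ(-0.548) + Φ(-3.372) = 0.2918 + 0.0004 = 0.2922.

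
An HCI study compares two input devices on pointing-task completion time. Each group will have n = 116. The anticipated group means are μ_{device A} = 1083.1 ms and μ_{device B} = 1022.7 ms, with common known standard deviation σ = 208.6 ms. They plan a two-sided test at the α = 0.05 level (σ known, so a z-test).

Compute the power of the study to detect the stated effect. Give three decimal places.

Standardized effect: d = |μ_{device A} − μ_{device B}| / σ = |1083.1 − 1022.7| / 208.6 = 0.2895
Noncentrality parameter: δ = d·√(n/2) = 0.2895 × √(116/2) = 2.2051
Two-sided α = 0.05 → critical value z_{0.025} = 1.960.
Power = Φ(δ − 1.960) + Φ(−δ − 1.960) = Φ(0.245) + Φ(-4.165) = 0.5968 + 0.0000 = 0.5969.

Power ≈ 0.597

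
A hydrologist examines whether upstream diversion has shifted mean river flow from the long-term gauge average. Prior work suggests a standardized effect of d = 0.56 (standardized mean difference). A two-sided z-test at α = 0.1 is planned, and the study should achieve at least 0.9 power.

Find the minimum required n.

For power 0.9 need Φ(δ − z_{0.05}) = 0.9, so δ = z_{0.05} + z_{0.10} = 1.645 + 1.282 = 2.926.
(The Φ(−δ − z_{α/2}) term is vanishingly small for δ > 0 and is dropped in the standard sample-size formula.)
δ = d·√n ⇒ n = (δ/d)² = (2.926 / 0.56)² = 27.31.
Round up to the next whole unit.

n = 28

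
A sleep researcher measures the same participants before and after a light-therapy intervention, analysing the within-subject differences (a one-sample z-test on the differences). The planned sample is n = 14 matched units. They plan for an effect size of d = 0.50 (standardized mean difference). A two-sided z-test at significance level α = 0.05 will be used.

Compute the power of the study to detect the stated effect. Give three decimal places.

Noncentrality parameter: δ = d·√n = 0.50 × √14 = 1.8708
Critical value for a two-sided test at α = 0.05: z_{α/2} = 1.960.
Power = Φ(δ − 1.960) + Φ(−δ − 1.960) = Φ(-0.089) + Φ(-3.831) = 0.4645 + 0.0001 = 0.4646.

Power ≈ 0.465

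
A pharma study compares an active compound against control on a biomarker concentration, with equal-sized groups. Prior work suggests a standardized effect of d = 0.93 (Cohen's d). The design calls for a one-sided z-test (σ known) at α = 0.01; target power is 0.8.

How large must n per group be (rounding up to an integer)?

Set Φ(δ − 2.326) = 0.8; then δ − 2.326 = Φ⁻¹(0.8) = 0.842, giving δ = 3.168.
δ = d·√(n/2) ⇒ n = 2(δ/d)² = 2 × (3.168 / 0.93)² = 23.21.
Rounding up, n = 24 per group.

n = 24 per group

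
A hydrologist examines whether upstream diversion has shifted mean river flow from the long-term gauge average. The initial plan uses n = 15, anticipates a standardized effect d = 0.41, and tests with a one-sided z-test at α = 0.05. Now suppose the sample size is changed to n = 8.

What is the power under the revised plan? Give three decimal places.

Power ≈ 0.314

With n = 8: δ = d·√n = 0.41 × √8 = 1.1597. Critical value z_{0.05} = 1.645.
Revised power = Φ(δ − 1.645) = Φ(-0.485) = 0.3138.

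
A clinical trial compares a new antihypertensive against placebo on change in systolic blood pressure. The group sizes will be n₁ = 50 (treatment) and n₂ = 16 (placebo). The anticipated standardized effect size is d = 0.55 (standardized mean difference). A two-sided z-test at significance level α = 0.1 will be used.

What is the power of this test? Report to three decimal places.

Power ≈ 0.607

Noncentrality parameter: δ = d / √(1/n₁ + 1/n₂) = 0.55 / √(1/50 + 1/16) = 1.9149
Critical value for a two-sided test at α = 0.1: z_{α/2} = 1.645.
Power = Φ(δ − 1.645) + Φ(−δ − 1.645) = Φ(0.270) + Φ(-3.560) = 0.6064 + 0.0002 = 0.6066.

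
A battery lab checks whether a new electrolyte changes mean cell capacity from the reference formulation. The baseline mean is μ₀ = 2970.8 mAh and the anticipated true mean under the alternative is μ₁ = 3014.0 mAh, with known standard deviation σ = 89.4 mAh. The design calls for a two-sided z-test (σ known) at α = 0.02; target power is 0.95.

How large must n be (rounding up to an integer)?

Standardized effect: d = |μ₁ − μ₀| / σ = |3014.0 − 2970.8| / 89.4 = 0.4832
Set Φ(δ − 2.326) = 0.95; then δ − 2.326 = Φ⁻¹(0.95) = 1.645, giving δ = 3.971.
(For δ > 0 the lower-tail rejection region contributes negligibly to power, so the one-term inversion is standard.)
δ = d·√n ⇒ n = (δ/d)² = (3.971 / 0.4832)² = 67.54.
Rounding up, n = 68.

n = 68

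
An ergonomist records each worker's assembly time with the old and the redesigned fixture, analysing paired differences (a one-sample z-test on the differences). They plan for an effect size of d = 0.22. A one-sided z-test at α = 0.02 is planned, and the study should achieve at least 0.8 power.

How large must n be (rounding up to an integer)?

n = 174

Set Φ(δ − 2.054) = 0.8; then δ − 2.054 = Φ⁻¹(0.8) = 0.842, giving δ = 2.895.
δ = d·√n ⇒ n = (δ/d)² = (2.895 / 0.22)² = 173.21.
Round up to the next whole unit.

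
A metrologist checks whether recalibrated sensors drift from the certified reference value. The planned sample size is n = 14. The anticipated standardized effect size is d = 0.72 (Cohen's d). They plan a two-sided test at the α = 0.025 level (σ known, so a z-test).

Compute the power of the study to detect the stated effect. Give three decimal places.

Noncentrality parameter: λ = d·√n = 0.72 × √14 = 2.6940
Two-sided α = 0.025 → critical value z_{0.0125} = 2.241.
Power = Φ(λ − 2.241) + Φ(−λ − 2.241) = Φ(0.453) + Φ(-4.935) = 0.6746 + 0.0000 = 0.6746.

Power ≈ 0.675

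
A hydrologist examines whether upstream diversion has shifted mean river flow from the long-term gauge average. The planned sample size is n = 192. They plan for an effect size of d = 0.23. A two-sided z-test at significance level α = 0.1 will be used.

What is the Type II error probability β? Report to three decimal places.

Noncentrality parameter: δ = d·√n = 0.23 × √192 = 3.1870
Two-sided α = 0.1 → critical value z_{0.05} = 1.645.
Power = Φ(δ − 1.645) + Φ(−δ − 1.645) = Φ(1.542) + Φ(-4.832) = 0.9385 + 0.0000 = 0.9385.
Type II error: β = 1 − power = 1 − 0.9385 = 0.0615.

β ≈ 0.062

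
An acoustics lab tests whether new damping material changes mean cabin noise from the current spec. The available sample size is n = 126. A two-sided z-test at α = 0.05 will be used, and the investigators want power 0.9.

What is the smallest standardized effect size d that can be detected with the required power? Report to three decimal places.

Need Φ(δ − 1.960) = 0.9, so δ = 1.960 + 1.282 = 3.242.
(The second rejection-region term Φ(−δ − z_{α/2}) is negligible and dropped.)
δ = d·√n ⇒ d = δ/√n = 3.242/√126 = 0.2888.

d ≈ 0.289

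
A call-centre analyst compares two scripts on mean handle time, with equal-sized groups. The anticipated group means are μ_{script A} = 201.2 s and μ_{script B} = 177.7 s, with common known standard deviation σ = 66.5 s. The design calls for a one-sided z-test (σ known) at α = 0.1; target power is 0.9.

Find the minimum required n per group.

n = 106 per group

Standardized effect: d = |μ_{script A} − μ_{script B}| / σ = |201.2 − 177.7| / 66.5 = 0.3534
For power 0.9 need Φ(δ − z_{0.1}) = 0.9, so δ = z_{0.1} + z_{0.10} = 1.282 + 1.282 = 2.563.
δ = d·√(n/2) ⇒ n = 2(δ/d)² = 2 × (2.563 / 0.3534)² = 105.21.
Rounding up, n = 106 per group.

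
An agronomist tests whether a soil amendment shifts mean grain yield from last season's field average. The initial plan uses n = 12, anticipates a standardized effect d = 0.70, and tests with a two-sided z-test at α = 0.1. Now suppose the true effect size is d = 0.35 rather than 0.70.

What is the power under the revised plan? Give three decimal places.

Power ≈ 0.335

With d = 0.35: δ = d·√n = 0.35 × √12 = 1.2124. Critical value z_{0.05} = 1.645.
Revised power = Φ(δ − 1.645) + Φ(−δ − 1.645) = Φ(-0.432) + Φ(-2.857) = 0.3327 + 0.0021 = 0.3349.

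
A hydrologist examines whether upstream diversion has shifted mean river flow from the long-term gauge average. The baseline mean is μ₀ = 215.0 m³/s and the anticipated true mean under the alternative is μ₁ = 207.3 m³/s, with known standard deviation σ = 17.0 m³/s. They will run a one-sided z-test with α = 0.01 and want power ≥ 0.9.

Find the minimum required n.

n = 64

Standardized effect: d = |μ₁ − μ₀| / σ = |207.3 − 215.0| / 17.0 = 0.4529
For power 0.9 need Φ(δ − z_{0.01}) = 0.9, so δ = z_{0.01} + z_{0.10} = 2.326 + 1.282 = 3.608.
δ = d·√n ⇒ n = (δ/d)² = (3.608 / 0.4529)² = 63.45.
Rounding up, n = 64.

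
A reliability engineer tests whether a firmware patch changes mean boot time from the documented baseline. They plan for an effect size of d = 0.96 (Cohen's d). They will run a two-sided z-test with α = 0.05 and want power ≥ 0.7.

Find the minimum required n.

Set Φ(δ − 1.960) = 0.7; then δ − 1.960 = Φ⁻¹(0.7) = 0.524, giving δ = 2.484.
(For δ > 0 the lower-tail rejection region contributes negligibly to power, so the one-term inversion is standard.)
δ = d·√n ⇒ n = (δ/d)² = (2.484 / 0.96)² = 6.70.
Rounding up, n = 7.

n = 7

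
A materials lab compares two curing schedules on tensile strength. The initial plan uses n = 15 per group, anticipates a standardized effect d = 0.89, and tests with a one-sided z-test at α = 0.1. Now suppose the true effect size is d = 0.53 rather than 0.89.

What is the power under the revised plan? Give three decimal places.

With d = 0.53: δ = d·√(n/2) = 0.53 × √(15/2) = 1.4515. Critical value z_{0.1} = 1.282.
Revised power = Φ(δ − 1.282) = Φ(0.170) = 0.5675.

Power ≈ 0.567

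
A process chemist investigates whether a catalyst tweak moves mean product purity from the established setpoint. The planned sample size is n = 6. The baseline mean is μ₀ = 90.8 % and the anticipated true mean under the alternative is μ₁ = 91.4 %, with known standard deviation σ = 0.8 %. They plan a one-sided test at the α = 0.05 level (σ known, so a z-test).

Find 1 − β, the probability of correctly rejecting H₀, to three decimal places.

Standardized effect: d = |μ₁ − μ₀| / σ = |91.4 − 90.8| / 0.8 = 0.7500
Noncentrality parameter: δ = d·√n = 0.7500 × √6 = 1.8371
Critical value for a one-sided test at α = 0.05: z_α = 1.645.
Power = P(Z > 1.645 − δ) = Φ(0.192) = 0.5762.

Power ≈ 0.576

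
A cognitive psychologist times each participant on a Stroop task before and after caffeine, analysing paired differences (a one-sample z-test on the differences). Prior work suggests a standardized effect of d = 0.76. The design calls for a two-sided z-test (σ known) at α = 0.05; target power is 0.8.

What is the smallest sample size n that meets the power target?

n = 14

Set Φ(δ − 1.960) = 0.8; then δ − 1.960 = Φ⁻¹(0.8) = 0.842, giving δ = 2.802.
(The Φ(−δ − z_{α/2}) term is vanishingly small for δ > 0 and is dropped in the standard sample-size formula.)
δ = d·√n ⇒ n = (δ/d)² = (2.802 / 0.76)² = 13.59.
Round up to the next whole unit.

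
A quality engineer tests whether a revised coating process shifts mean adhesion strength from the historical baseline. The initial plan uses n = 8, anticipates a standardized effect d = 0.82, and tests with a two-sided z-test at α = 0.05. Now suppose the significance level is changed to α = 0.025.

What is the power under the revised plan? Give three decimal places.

Power ≈ 0.531

δ = d·√n = 0.82 × √8 = 2.3193 (unchanged). New critical value: z_{0.0125} = 2.241.
Revised power = Φ(δ − 2.241) + Φ(−δ − 2.241) = Φ(0.078) + Φ(-4.561) = 0.5310 + 0.0000 = 0.5311.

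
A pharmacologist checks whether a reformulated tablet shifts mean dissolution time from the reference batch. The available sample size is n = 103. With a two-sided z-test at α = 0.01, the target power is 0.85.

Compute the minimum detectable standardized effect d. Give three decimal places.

d ≈ 0.356

Required noncentrality: δ = z_{0.005} + z_{0.15} = 2.576 + 1.036 = 3.612.
(The second rejection-region term Φ(−δ − z_{α/2}) is negligible and dropped.)
δ = d·√n ⇒ d = δ/√n = 3.612/√103 = 0.3559.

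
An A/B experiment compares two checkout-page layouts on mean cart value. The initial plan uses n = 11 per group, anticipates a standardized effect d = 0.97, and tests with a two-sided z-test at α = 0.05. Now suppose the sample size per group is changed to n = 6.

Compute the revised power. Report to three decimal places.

With n = 6 per group: δ = d·√(n/2) = 0.97 × √(6/2) = 1.6801. Critical value z_{0.025} = 1.960.
Revised power = Φ(δ − 1.960) + Φ(−δ − 1.960) = Φ(-0.280) + Φ(-3.640) = 0.3898 + 0.0001 = 0.3899.

Power ≈ 0.390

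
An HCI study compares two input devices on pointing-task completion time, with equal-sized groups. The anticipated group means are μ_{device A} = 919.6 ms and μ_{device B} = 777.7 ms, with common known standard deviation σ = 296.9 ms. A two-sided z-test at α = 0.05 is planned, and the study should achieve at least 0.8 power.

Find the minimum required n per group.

Standardized effect: d = |μ_{device A} − μ_{device B}| / σ = |919.6 − 777.7| / 296.9 = 0.4779
Set Φ(δ − 1.960) = 0.8; then δ − 1.960 = Φ⁻¹(0.8) = 0.842, giving δ = 2.802.
(For δ > 0 the lower-tail rejection region contributes negligibly to power, so the one-term inversion is standard.)
δ = d·√(n/2) ⇒ n = 2(δ/d)² = 2 × (2.802 / 0.4779)² = 68.72.
Rounding up, n = 69 per group.

n = 69 per group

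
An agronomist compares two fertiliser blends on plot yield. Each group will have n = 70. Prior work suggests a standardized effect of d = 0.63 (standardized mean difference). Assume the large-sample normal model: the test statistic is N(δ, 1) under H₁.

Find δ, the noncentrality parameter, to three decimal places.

δ = d·√(n/2) = 0.63 × √(70/2) = 3.7271

δ ≈ 3.727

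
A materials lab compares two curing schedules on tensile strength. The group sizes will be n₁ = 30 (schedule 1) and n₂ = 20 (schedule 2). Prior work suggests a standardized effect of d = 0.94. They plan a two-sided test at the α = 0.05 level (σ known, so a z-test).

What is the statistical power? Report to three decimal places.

Noncentrality parameter: δ = d / √(1/n₁ + 1/n₂) = 0.94 / √(1/30 + 1/20) = 3.2563
Critical value for a two-sided test at α = 0.05: z_{α/2} = 1.960.
Power = Φ(δ − 1.960) + Φ(−δ − 1.960) = Φ(1.296) + Φ(-5.216) = 0.9026 + 0.0000 = 0.9026.

Power ≈ 0.903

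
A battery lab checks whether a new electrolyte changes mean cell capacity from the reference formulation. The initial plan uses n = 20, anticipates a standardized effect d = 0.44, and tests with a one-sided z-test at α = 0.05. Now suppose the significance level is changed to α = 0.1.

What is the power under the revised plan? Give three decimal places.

δ = d·√n = 0.44 × √20 = 1.9677 (unchanged). New critical value: z_{0.1} = 1.282.
Revised power = P(Z > 1.282 − δ) = Φ(0.686) = 0.7537.

Power ≈ 0.754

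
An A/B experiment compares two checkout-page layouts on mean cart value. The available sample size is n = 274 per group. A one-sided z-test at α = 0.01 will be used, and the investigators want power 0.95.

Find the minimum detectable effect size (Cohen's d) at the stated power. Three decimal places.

d ≈ 0.339

Need Φ(δ − 2.326) = 0.95, so δ = 2.326 + 1.645 = 3.971.
δ = d·√(n/2) ⇒ d = δ/√(n/2) = 3.971/√(274/2) = 0.3393.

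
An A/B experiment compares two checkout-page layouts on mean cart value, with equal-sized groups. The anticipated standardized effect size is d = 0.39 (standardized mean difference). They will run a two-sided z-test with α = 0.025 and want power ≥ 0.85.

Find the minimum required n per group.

For power 0.85 need Φ(δ − z_{0.0125}) = 0.85, so δ = z_{0.0125} + z_{0.15} = 2.241 + 1.036 = 3.278.
(Ignoring the negligible lower-tail rejection probability gives the usual closed-form inversion.)
δ = d·√(n/2) ⇒ n = 2(δ/d)² = 2 × (3.278 / 0.39)² = 141.28.
Rounding up, n = 142 per group.

n = 142 per group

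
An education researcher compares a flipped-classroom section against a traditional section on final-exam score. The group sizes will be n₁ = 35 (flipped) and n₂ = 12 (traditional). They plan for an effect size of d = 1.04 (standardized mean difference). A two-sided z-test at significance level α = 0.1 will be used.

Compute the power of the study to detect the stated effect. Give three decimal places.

Power ≈ 0.928

Noncentrality parameter: δ = d / √(1/n₁ + 1/n₂) = 1.04 / √(1/35 + 1/12) = 3.1089
Two-sided α = 0.1 → critical value z_{0.05} = 1.645.
Power = Φ(δ − 1.645) + Φ(−δ − 1.645) = Φ(1.464) + Φ(-4.754) = 0.9284 + 0.0000 = 0.9284.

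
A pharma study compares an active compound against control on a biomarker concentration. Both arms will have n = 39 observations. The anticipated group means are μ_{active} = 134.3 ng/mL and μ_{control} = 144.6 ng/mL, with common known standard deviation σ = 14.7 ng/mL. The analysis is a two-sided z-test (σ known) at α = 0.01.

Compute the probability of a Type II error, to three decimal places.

β ≈ 0.302

Standardized effect: d = |μ_{active} − μ_{control}| / σ = |134.3 − 144.6| / 14.7 = 0.7007
Noncentrality parameter: δ = d·√(n/2) = 0.7007 × √(39/2) = 3.0941
Critical value for a two-sided test at α = 0.01: z_{α/2} = 2.576.
Power = Φ(δ − 2.576) + Φ(−δ − 2.576) = Φ(0.518) + Φ(-5.670) = 0.6979 + 0.0000 = 0.6979.
Type II error: β = 1 − power = 1 − 0.6979 = 0.3021.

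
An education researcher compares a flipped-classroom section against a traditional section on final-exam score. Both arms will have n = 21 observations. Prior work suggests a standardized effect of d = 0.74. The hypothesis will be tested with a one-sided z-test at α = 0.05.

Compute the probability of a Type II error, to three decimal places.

β ≈ 0.226

Noncentrality parameter: λ = d·√(n/2) = 0.74 × √(21/2) = 2.3979
One-sided α = 0.05 → critical value z_{0.05} = 1.645.
Power = P(Z > 1.645 − λ) = Φ(0.753) = 0.7743.
Type II error: β = 1 − power = 1 − 0.7743 = 0.2257.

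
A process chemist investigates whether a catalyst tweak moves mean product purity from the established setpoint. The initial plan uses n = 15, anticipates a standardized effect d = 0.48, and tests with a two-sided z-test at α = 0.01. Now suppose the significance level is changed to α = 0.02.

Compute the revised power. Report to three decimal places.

δ = d·√n = 0.48 × √15 = 1.8590 (unchanged). New critical value: z_{0.01} = 2.326.
Revised power = Φ(δ − 2.326) + Φ(−δ − 2.326) = Φ(-0.467) + Φ(-4.185) = 0.3201 + 0.0000 = 0.3202.

Power ≈ 0.320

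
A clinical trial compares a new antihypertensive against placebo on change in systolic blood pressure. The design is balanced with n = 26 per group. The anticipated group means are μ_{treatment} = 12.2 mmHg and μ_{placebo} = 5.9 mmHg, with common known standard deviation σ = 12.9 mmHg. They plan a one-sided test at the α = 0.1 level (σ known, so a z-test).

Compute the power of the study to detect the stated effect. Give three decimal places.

Standardized effect: d = |μ_{treatment} − μ_{placebo}| / σ = |12.2 − 5.9| / 12.9 = 0.4884
Noncentrality parameter: δ = d·√(n/2) = 0.4884 × √(26/2) = 1.7609
Critical value for a one-sided test at α = 0.1: z_α = 1.282.
Power = P(Z > 1.282 − δ) = Φ(0.479) = 0.6841.

Power ≈ 0.684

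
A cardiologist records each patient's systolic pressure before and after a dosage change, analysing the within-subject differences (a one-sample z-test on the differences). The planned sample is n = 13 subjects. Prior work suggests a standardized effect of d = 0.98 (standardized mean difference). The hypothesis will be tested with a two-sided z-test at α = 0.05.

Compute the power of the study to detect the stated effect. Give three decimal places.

Power ≈ 0.942

Noncentrality parameter: λ = d·√n = 0.98 × √13 = 3.5334
Critical value for a two-sided test at α = 0.05: z_{α/2} = 1.960.
Power = Φ(λ − 1.960) + Φ(−λ − 1.960) = Φ(1.573) + Φ(-5.493) = 0.9422 + 0.0000 = 0.9422.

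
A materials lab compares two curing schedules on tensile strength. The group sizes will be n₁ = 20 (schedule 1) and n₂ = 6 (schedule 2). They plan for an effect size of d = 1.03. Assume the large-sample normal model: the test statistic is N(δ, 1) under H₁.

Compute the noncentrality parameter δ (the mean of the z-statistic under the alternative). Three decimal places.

δ ≈ 2.213

δ = d / √(1/n₁ + 1/n₂) = 1.03 / √(1/20 + 1/6) = 2.2128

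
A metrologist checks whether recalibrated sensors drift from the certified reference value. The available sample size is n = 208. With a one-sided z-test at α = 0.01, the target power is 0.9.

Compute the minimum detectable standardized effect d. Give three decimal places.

Need Φ(δ − 2.326) = 0.9, so δ = 2.326 + 1.282 = 3.608.
δ = d·√n ⇒ d = δ/√n = 3.608/√208 = 0.2502.

d ≈ 0.250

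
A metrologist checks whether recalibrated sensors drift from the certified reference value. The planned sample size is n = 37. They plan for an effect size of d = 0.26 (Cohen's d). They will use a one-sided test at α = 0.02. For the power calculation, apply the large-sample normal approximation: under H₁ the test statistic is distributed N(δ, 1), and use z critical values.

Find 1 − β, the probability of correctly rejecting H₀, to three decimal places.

Noncentrality parameter: δ = d·√n = 0.26 × √37 = 1.5815
Critical value for a one-sided test at α = 0.02: z_α = 2.054.
Power = P(Z > 2.054 − δ) = Φ(-0.472) = 0.3184.

Power ≈ 0.318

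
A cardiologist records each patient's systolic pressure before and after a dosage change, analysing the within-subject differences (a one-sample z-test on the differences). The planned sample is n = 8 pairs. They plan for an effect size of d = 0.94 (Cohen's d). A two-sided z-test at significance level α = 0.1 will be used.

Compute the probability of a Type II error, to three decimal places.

β ≈ 0.155

Noncentrality parameter: δ = d·√n = 0.94 × √8 = 2.6587
Critical value for a two-sided test at α = 0.1: z_{α/2} = 1.645.
Power = Φ(δ − 1.645) + Φ(−δ − 1.645) = Φ(1.014) + Φ(-4.304) = 0.8447 + 0.0000 = 0.8447.
Type II error: β = 1 − power = 1 − 0.8447 = 0.1553.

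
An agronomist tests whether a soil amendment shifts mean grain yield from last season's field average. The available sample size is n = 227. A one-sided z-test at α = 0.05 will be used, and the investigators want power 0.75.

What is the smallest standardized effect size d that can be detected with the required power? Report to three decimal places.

d ≈ 0.154

Need Φ(δ − 1.645) = 0.75, so δ = 1.645 + 0.674 = 2.319.
δ = d·√n ⇒ d = δ/√n = 2.319/√227 = 0.1539.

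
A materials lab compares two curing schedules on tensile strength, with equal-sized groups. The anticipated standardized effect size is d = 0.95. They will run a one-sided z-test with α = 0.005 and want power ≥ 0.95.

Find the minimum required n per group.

n = 40 per group

For power 0.95 need Φ(δ − z_{0.005}) = 0.95, so δ = z_{0.005} + z_{0.05} = 2.576 + 1.645 = 4.221.
δ = d·√(n/2) ⇒ n = 2(δ/d)² = 2 × (4.221 / 0.95)² = 39.48.
Round up to the next whole unit.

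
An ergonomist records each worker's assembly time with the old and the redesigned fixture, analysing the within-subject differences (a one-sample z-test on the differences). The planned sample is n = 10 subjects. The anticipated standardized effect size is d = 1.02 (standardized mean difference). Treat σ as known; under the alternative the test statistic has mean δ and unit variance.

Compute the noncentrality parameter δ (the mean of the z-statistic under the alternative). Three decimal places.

The noncentrality parameter scales effect size by the design's sample-size factor: δ = d·√n = 1.02 × √10 = 3.2255

δ ≈ 3.226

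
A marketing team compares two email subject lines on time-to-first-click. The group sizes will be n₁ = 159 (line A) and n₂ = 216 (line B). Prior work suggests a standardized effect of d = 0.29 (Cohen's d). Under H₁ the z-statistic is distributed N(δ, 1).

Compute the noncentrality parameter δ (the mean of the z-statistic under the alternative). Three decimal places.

δ ≈ 2.775

The noncentrality parameter scales effect size by the design's sample-size factor: δ = d / √(1/n₁ + 1/n₂) = 0.29 / √(1/159 + 1/216) = 2.7753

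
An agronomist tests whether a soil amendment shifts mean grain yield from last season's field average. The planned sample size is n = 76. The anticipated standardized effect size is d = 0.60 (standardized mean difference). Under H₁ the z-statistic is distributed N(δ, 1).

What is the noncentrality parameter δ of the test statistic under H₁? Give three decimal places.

δ ≈ 5.231

δ = d·√n = 0.60 × √76 = 5.2307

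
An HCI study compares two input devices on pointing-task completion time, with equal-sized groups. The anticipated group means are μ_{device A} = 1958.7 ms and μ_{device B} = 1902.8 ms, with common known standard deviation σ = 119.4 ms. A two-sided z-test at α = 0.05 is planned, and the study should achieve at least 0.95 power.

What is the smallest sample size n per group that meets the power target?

n = 119 per group

Standardized effect: d = |μ_{device A} − μ_{device B}| / σ = |1958.7 − 1902.8| / 119.4 = 0.4682
For power 0.95 need Φ(δ − z_{0.025}) = 0.95, so δ = z_{0.025} + z_{0.05} = 1.960 + 1.645 = 3.605.
(The Φ(−δ − z_{α/2}) term is vanishingly small for δ > 0 and is dropped in the standard sample-size formula.)
δ = d·√(n/2) ⇒ n = 2(δ/d)² = 2 × (3.605 / 0.4682)² = 118.57.
Round up to the next whole unit.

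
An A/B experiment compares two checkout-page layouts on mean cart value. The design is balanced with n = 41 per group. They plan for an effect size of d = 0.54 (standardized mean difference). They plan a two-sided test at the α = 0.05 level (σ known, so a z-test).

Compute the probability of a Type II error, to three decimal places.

Noncentrality parameter: δ = d·√(n/2) = 0.54 × √(41/2) = 2.4450
Critical value for a two-sided test at α = 0.05: z_{α/2} = 1.960.
Power = Φ(δ − 1.960) + Φ(−δ − 1.960) = Φ(0.485) + Φ(-4.405) = 0.6862 + 0.0000 = 0.6862.
Type II error: β = 1 − power = 1 − 0.6862 = 0.3138.

β ≈ 0.314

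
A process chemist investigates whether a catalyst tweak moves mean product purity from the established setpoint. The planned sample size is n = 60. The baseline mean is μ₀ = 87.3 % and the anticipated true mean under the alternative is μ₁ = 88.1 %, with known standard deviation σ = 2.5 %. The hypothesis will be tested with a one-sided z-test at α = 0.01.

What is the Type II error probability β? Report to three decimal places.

Standardized effect: d = |μ₁ − μ₀| / σ = |88.1 − 87.3| / 2.5 = 0.3200
Noncentrality parameter: λ = d·√n = 0.3200 × √60 = 2.4787
One-sided α = 0.01 → critical value z_{0.01} = 2.326.
Power = Φ(λ − 2.326) = Φ(0.152) = 0.5605.
Type II error: β = 1 − power = 1 − 0.5605 = 0.4395.

β ≈ 0.439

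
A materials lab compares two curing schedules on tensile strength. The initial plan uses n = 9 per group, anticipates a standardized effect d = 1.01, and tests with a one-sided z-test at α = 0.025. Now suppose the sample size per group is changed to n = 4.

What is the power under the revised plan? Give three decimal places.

With n = 4 per group: δ = d·√(n/2) = 1.01 × √(4/2) = 1.4284. Critical value z_{0.025} = 1.960.
Revised power = P(Z > 1.960 − δ) = Φ(-0.532) = 0.2975.

Power ≈ 0.297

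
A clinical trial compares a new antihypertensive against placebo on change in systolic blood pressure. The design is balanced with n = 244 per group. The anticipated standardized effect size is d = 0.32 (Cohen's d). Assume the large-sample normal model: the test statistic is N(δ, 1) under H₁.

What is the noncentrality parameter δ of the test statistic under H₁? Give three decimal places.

δ ≈ 3.535

The noncentrality parameter scales effect size by the design's sample-size factor: δ = d·√(n/2) = 0.32 × √(244/2) = 3.5345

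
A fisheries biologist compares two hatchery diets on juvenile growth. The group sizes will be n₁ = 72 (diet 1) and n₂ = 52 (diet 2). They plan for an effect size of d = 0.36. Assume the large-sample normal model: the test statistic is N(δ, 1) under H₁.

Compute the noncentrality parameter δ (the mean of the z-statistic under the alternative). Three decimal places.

δ = d / √(1/n₁ + 1/n₂) = 0.36 / √(1/72 + 1/52) = 1.9782

δ ≈ 1.978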